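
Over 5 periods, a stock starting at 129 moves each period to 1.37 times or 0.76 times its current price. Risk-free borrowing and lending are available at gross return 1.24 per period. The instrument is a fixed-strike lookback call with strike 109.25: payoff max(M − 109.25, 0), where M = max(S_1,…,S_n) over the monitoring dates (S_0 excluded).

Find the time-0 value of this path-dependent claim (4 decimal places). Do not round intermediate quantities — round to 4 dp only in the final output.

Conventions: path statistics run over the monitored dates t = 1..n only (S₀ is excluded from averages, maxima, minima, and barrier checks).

Set p* = 0.7869 (from d < R < u); the path-dependent value is the discounted p*-expectation over all price paths.
Enumerate all 2^5 = 32 price paths (U = up ×1.37, D = down ×0.76); each path with k up-moves has probability p*^k·(1−p*)^(5−k).
DDDDD: M=98.0400, payoff=0.0000, prob=0.000440
UDDDD: M=176.7300, payoff=67.4800, prob=0.001623
DUDDD: M=134.3148, payoff=25.0648, prob=0.001623
UUDDD: M=242.1201, payoff=132.8701, prob=0.005993
DDUDD: M=102.0792, payoff=0.0000, prob=0.001623
UDUDD: M=184.0113, payoff=74.7613, prob=0.005993
DUUDD: M=184.0113, payoff=74.7613, prob=0.005993
UUUDD: M=331.7045, payoff=222.4545, prob=0.022129
DDDUD: M=98.0400, payoff=0.0000, prob=0.001623
UDDUD: M=176.7300, payoff=67.4800, prob=0.005993
DUDUD: M=139.8486, payoff=30.5986, prob=0.005993
UUDUD: M=252.0954, payoff=142.8454, prob=0.022129
DDUUD: M=139.8486, payoff=30.5986, prob=0.005993
UDUUD: M=252.0954, payoff=142.8454, prob=0.022129
DUUUD: M=252.0954, payoff=142.8454, prob=0.022129
UUUUD: M=454.4352, payoff=345.1852, prob=0.081707
DDDDU: M=98.0400, payoff=0.0000, prob=0.001623
UDDDU: M=176.7300, payoff=67.4800, prob=0.005993
DUDDU: M=134.3148, payoff=25.0648, prob=0.005993
UUDDU: M=242.1201, payoff=132.8701, prob=0.022129
DDUDU: M=106.2849, payoff=0.0000, prob=0.005993
UDUDU: M=191.5925, payoff=82.3425, prob=0.022129
DUUDU: M=191.5925, payoff=82.3425, prob=0.022129
UUUDU: M=345.3708, payoff=236.1208, prob=0.081707
DDDUU: M=106.2849, payoff=0.0000, prob=0.005993
UDDUU: M=191.5925, payoff=82.3425, prob=0.022129
DUDUU: M=191.5925, payoff=82.3425, prob=0.022129
UUDUU: M=345.3708, payoff=236.1208, prob=0.081707
DDUUU: M=191.5925, payoff=82.3425, prob=0.022129
UDUUU: M=345.3708, payoff=236.1208, prob=0.081707
DUUUU: M=345.3708, payoff=236.1208, prob=0.081707
UUUUU: M=622.5762, payoff=513.3262, prob=0.301687
Price = Σ prob·payoff / R^5 = 289.864223 / 2.931625 = 98.8749

price = 98.8749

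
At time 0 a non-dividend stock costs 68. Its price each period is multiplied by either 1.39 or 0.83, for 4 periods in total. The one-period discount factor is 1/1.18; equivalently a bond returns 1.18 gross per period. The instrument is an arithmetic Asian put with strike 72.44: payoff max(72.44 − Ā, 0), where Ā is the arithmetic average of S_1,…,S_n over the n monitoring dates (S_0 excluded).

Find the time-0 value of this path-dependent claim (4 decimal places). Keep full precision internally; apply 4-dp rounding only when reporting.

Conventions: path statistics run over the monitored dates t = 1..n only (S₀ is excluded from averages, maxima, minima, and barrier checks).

No-arbitrage gives p* = (R−d)/(u−d) = 0.6250: enumerate every path, weight its payoff by its p*-probability, and discount by R^4.
Enumerate all 2^4 = 16 price paths (U = up ×1.39, D = down ×0.83); each path with k up-moves has probability p*^k·(1−p*)^(4−k).
DDDD: Ā=43.6096, payoff=28.8304, prob=0.019775
UDDD: Ā=73.0329, payoff=0.0000, prob=0.032959
DUDD: Ā=63.5129, payoff=8.9271, prob=0.032959
UUDD: Ā=106.3650, payoff=0.0000, prob=0.054932
DDUD: Ā=55.6113, payoff=16.8287, prob=0.032959
UDUD: Ā=93.1322, payoff=0.0000, prob=0.054932
DUUD: Ā=83.6122, payoff=0.0000, prob=0.054932
UUUD: Ā=140.0253, payoff=0.0000, prob=0.091553
DDDU: Ā=49.0530, payoff=23.3870, prob=0.032959
UDDU: Ā=82.1490, payoff=0.0000, prob=0.054932
DUDU: Ā=72.6290, payoff=0.0000, prob=0.054932
UUDU: Ā=121.6317, payoff=0.0000, prob=0.091553
DDUU: Ā=64.7274, payoff=7.7126, prob=0.054932
UDUU: Ā=108.3989, payoff=0.0000, prob=0.091553
DUUU: Ā=98.8789, payoff=0.0000, prob=0.091553
UUUU: Ā=165.5924, payoff=0.0000, prob=0.152588
Price = Σ prob·payoff / R^4 = 2.613492 / 1.938778 = 1.3480

price = 1.3480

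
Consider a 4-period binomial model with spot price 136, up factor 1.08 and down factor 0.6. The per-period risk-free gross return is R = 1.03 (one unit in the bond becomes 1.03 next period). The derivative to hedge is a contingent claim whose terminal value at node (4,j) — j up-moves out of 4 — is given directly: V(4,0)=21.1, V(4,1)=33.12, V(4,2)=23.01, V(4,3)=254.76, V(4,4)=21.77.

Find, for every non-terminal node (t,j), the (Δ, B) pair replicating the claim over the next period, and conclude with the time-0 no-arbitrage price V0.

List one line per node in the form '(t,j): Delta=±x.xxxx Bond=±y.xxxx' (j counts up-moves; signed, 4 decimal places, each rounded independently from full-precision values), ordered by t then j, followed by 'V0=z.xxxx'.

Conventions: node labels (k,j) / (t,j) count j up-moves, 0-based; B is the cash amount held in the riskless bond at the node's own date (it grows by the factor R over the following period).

(0,0): Delta=-1.5373 Bond=290.5278
(1,0): Delta=4.4335 Bond=-187.9770
(1,1): Delta=-1.9230 Bond=355.8972
(2,0): Delta=-0.3224 Bond=39.2345
(2,1): Delta=4.7407 Bond=-220.6920
(2,2): Delta=-2.3535 Bond=434.8608
(3,0): Delta=0.8525 Bond=5.8981
(3,1): Delta=-0.3983 Bond=44.4248
(3,2): Delta=5.0727 Bond=-258.9102
(3,3): Delta=-2.8333 Bond=530.0947
V0=81.4503

No-arbitrage ⇒ martingale measure with p* = (R−d)/(u−d) = 0.8958.
Terminal payoffs: V(4,0)=21.1000, V(4,1)=33.1200, V(4,2)=23.0100, V(4,3)=254.7600, V(4,4)=21.7700
  t=3,j=0: stock 29.3760 → up 31.7261 (V=33.1200), down 17.6256 (V=21.1000). Price 30.9397; hedge Δ=0.8525, bond B=5.8981.
  t=3,j=1: stock 52.8768 → up 57.1069 (V=23.0100), down 31.7261 (V=33.1200). Price 23.3623; hedge Δ=-0.3983, bond B=44.4248.
  t=3,j=2: stock 95.1782 → up 102.7925 (V=254.7600), down 57.1069 (V=23.0100). Price 223.9023; hedge Δ=5.0727, bond B=-258.9102.
  t=3,j=3: stock 171.3208 → up 185.0265 (V=21.7700), down 102.7925 (V=254.7600). Price 44.6988; hedge Δ=-2.8333, bond B=530.0947.
  t=2,j=0: stock 48.9600 → up 52.8768 (V=23.3623), down 29.3760 (V=30.9397). Price 23.4481; hedge Δ=-0.3224, bond B=39.2345.
  t=2,j=1: stock 88.1280 → up 95.1782 (V=223.9023), down 52.8768 (V=23.3623). Price 197.0997; hedge Δ=4.7407, bond B=-220.6920.
  t=2,j=2: stock 158.6304 → up 171.3208 (V=44.6988), down 95.1782 (V=223.9023). Price 61.5202; hedge Δ=-2.3535, bond B=434.8608.
  t=1,j=0: stock 81.6000 → up 88.1280 (V=197.0997), down 48.9600 (V=23.4481). Price 173.7971; hedge Δ=4.4335, bond B=-187.9770.
  t=1,j=1: stock 146.8800 → up 158.6304 (V=61.5202), down 88.1280 (V=197.0997). Price 73.4399; hedge Δ=-1.9230, bond B=355.8972.
  t=0,j=0: stock 136.0000 → up 146.8800 (V=73.4399), down 81.6000 (V=173.7971). Price 81.4503; hedge Δ=-1.5373, bond B=290.5278.
As a check, the time-0 holding Δ(0,0)·S0 + B(0,0) comes to 81.4503 — exactly V0.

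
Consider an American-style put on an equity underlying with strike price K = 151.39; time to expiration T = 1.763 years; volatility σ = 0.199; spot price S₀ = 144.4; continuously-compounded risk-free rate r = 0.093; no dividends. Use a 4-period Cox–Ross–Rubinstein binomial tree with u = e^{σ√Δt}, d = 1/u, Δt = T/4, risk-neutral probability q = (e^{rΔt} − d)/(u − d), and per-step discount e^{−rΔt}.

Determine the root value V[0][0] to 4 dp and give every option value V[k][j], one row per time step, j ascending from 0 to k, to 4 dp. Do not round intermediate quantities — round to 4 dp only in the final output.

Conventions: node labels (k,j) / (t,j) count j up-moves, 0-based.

Δt=0.44075, u=1.14124, d=0.87624, q=0.62491, disc=e^(-rΔt)=0.95984
k=4 terminal: V=max(K-S,0) → 66.2642 40.5199 6.9900 0.0000 0.0000
k=3: j=0 S=97.1489 intr=54.2411 cont=48.1611 V=54.2411[EX]; j=1 S=126.5292 intr=24.8608 cont=18.7808 V=24.8608[EX]; j=2 S=164.7948 intr=0.0000 cont=2.5166 V=2.5166[hold]; j=3 S=214.6330 intr=0.0000 cont=0.0000 V=0.0000[hold]
k=2: j=0 S=110.8701 intr=40.5199 cont=34.4400 V=40.5199[EX]; j=1 S=144.4000 intr=6.9900 cont=10.4599 V=10.4599[hold]; j=2 S=188.0702 intr=0.0000 cont=0.9060 V=0.9060[hold]
k=1: j=0 S=126.5292 intr=24.8608 cont=20.8621 V=24.8608[EX]; j=1 S=164.7948 intr=0.0000 cont=4.3093 V=4.3093[hold]
k=0: j=0 S=144.4000 intr=6.9900 cont=11.5352 V=11.5352[hold]

price = 11.5352
tree:
11.5352
24.8608 4.3093
40.5199 10.4599 0.9060
54.2411 24.8608 2.5166 0.0000
66.2642 40.5199 6.9900 0.0000 0.0000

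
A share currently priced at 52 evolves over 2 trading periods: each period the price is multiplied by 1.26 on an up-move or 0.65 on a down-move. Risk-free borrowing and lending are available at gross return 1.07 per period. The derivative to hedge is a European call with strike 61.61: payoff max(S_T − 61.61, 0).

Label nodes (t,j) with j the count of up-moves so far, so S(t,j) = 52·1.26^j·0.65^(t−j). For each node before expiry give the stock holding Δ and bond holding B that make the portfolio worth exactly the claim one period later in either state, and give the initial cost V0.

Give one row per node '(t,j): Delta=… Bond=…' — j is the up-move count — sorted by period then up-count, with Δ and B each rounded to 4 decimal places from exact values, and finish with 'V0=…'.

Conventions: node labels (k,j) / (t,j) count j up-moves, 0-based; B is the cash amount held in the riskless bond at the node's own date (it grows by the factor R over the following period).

(0,0): Delta=0.4249 Bond=-13.4221
(1,0): Delta=0.0000 Bond=0.0000
(1,1): Delta=0.5241 Bond=-20.8586
V0=8.6727

Under the risk-neutral measure, an up-move has probability p* = (R−d)/(u−d) = 0.6885 and values discount at R = 1.07.
Terminal payoffs: V(2,0)=0.0000, V(2,1)=0.0000, V(2,2)=20.9452
(1,0): S=33.8000. Δ = (V_up−V_dn)/(S_up−S_dn) = (0.0000−0.0000)/(42.5880−21.9700) = 0.0000. V = [p*·0.0000 + (1−p*)·0.0000]/1.07 = 0.0000. B = V − Δ·S = 0.0000.
(1,1): S=65.5200. Δ = (V_up−V_dn)/(S_up−S_dn) = (20.9452−0.0000)/(82.5552−42.5880) = 0.5241. V = [p*·20.9452 + (1−p*)·0.0000]/1.07 = 13.4778. B = V − Δ·S = -20.8586.
(0,0): S=52.0000. Δ = (V_up−V_dn)/(S_up−S_dn) = (13.4778−0.0000)/(65.5200−33.8000) = 0.4249. V = [p*·13.4778 + (1−p*)·0.0000]/1.07 = 8.6727. B = V − Δ·S = -13.4221.
Check: Δ(0,0)·S0 + B(0,0) = 8.6727 = V0.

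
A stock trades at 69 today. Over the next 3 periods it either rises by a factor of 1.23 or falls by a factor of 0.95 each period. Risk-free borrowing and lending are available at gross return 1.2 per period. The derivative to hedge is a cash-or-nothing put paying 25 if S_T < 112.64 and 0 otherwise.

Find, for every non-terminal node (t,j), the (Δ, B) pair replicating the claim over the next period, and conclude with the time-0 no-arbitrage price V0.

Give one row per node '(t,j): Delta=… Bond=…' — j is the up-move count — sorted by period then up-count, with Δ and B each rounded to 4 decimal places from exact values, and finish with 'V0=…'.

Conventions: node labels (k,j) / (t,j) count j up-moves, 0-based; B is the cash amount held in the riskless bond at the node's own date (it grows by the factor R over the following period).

No-arbitrage ⇒ martingale measure with p* = (R−d)/(u−d) = 0.8929.
Terminal payoffs: V(3,0)=25.0000, V(3,1)=25.0000, V(3,2)=25.0000, V(3,3)=0.0000
(2,0): S=62.2725. Δ = (V_up−V_dn)/(S_up−S_dn) = (25.0000−25.0000)/(76.5952−59.1589) = 0.0000. V = [p*·25.0000 + (1−p*)·25.0000]/1.2 = 20.8333. B = V − Δ·S = 20.8333.
(2,1): S=80.6265. Δ = (V_up−V_dn)/(S_up−S_dn) = (25.0000−25.0000)/(99.1706−76.5952) = 0.0000. V = [p*·25.0000 + (1−p*)·25.0000]/1.2 = 20.8333. B = V − Δ·S = 20.8333.
(2,2): S=104.3901. Δ = (V_up−V_dn)/(S_up−S_dn) = (0.0000−25.0000)/(128.3998−99.1706) = -0.8553. V = [p*·0.0000 + (1−p*)·25.0000]/1.2 = 2.2321. B = V − Δ·S = 91.5179.
(1,0): S=65.5500. Δ = (V_up−V_dn)/(S_up−S_dn) = (20.8333−20.8333)/(80.6265−62.2725) = 0.0000. V = [p*·20.8333 + (1−p*)·20.8333]/1.2 = 17.3611. B = V − Δ·S = 17.3611.
(1,1): S=84.8700. Δ = (V_up−V_dn)/(S_up−S_dn) = (2.2321−20.8333)/(104.3901−80.6265) = -0.7828. V = [p*·2.2321 + (1−p*)·20.8333]/1.2 = 3.5209. B = V − Δ·S = 69.9538.
(0,0): S=69.0000. Δ = (V_up−V_dn)/(S_up−S_dn) = (3.5209−17.3611)/(84.8700−65.5500) = -0.7164. V = [p*·3.5209 + (1−p*)·17.3611]/1.2 = 4.1698. B = V − Δ·S = 53.5990.
Verification: the root portfolio costs Δ(0,0)·S0 + B(0,0) = 4.1698, matching V0.

(0,0): Delta=-0.7164 Bond=53.5990
(1,0): Delta=0.0000 Bond=17.3611
(1,1): Delta=-0.7828 Bond=69.9538
(2,0): Delta=0.0000 Bond=20.8333
(2,1): Delta=0.0000 Bond=20.8333
(2,2): Delta=-0.8553 Bond=91.5179
V0=4.1698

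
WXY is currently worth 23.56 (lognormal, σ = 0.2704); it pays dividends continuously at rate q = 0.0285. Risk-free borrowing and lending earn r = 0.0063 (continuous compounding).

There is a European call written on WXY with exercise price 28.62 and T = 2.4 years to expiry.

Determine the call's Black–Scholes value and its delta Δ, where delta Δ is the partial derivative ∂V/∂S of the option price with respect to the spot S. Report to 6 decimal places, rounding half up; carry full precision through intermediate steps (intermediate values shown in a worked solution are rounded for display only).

σ√T = 0.2704·√2.4 = 0.418902
d₁ = (ln(S/K) + (r−q+σ²/2)T) / (σ√T) = (ln(23.56/28.62) + (0.0063−0.0285+0.2704²/2)·2.4) / 0.418902 = (-0.194555 + 0.034459) / 0.418902 = -0.382180
d₂ = d₁ − σ√T = -0.382180 − 0.418902 = -0.801082
e^{−rT} = 0.984994
e^{−qT} = 0.933887
N(d₁) = 0.351164,  N(d₂) = 0.211542
Call price V = S·e^{−qT}·N(d₁) − K·e^{−rT}·N(d₂) = 7.726438 − 5.963481 = 1.762958
Δ = e^{−qT}·N(d₁) = 0.327947

price = 1.762958
Δ = 0.327947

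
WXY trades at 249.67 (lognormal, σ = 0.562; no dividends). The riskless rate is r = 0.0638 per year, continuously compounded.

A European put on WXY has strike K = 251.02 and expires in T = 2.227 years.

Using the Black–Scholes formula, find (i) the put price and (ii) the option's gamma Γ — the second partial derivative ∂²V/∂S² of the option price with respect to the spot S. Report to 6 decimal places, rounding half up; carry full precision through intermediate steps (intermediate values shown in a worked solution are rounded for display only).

σ√T = 0.562·√2.227 = 0.838680
d₁ = (ln(S/K) + (r+σ²/2)T) / (σ√T) = (ln(249.67/251.02) + (0.0638+0.562²/2)·2.227) / 0.838680 = (-0.005393 + 0.493775) / 0.838680 = 0.582322
d₂ = d₁ − σ√T = 0.582322 − 0.838680 = -0.256358
e^{−rT} = 0.867550
N(−d₁) = 0.280175,  N(−d₂) = 0.601163
Put price V = K·e^{−rT}·N(−d₂) − S·N(−d₁) = 130.916590 − 69.951233 = 60.965357
φ(d₁) = (1/√(2π))·e^{−d₁²/2} = 0.336725
Γ = φ(d₁) / (S·σ·√T) = 0.001608

price = 60.965357
Γ = 0.001608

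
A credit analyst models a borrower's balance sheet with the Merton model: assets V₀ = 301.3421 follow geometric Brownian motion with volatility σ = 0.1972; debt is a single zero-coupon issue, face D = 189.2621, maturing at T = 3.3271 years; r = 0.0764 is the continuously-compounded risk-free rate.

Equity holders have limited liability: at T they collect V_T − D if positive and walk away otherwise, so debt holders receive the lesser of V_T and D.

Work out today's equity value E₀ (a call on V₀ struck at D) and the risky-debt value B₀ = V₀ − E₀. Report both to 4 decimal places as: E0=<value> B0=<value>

Work the structural quantities from V₀ = 301.3421 against face 189.2621:
d₁ = [ln(V₀/D) + (r + σ²/2)T] / (σ√T)
   = [ln(301.3421/189.2621) + (0.0764 + 0.5·0.1972²)·3.3271] / (0.1972·√3.3271)
   = [0.465113 + 0.318882] / 0.359700 = 2.179585
d₂ = d₁ − σ√T = 2.179585 − 0.359700 = 1.819886
N(d₁) = 0.985356,  N(d₂) = 0.965612,  e^(−rT) = 0.775544
E₀ = V₀·N(d₁) − D·e^(−rT)·N(d₂)
   = 301.3421·0.985356 − 189.2621·0.775544·0.965612 = 155.195648
B₀ = V₀ − E₀ = 301.3421 − 155.195648 = 146.146452

E0=155.1956 B0=146.1465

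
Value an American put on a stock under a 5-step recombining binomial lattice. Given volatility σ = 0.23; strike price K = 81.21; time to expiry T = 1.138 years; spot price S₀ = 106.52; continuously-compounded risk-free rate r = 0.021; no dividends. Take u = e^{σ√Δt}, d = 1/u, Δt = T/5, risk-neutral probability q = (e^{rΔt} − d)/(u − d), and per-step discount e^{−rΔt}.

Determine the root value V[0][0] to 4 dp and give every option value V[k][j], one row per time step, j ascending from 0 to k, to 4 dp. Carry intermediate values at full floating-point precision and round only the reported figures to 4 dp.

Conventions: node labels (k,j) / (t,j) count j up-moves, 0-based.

price = 1.3799
tree:
1.3799
2.4559 0.2929
4.3115 0.5820 0.0000
7.4372 1.1566 0.0000 0.0000
12.5323 2.2984 0.0000 0.0000 0.0000
19.6694 4.5675 0.0000 0.0000 0.0000 0.0000

Δt=0.22760  u=1.11597  d=0.89608  q=0.49438  discount=0.99523
step 5 (expiry): payoffs max(K−S,0) = 19.6694 4.5675 0.0000 0.0000 0.0000 0.0000
k=4: (k=4,j=0): S=68.6777, K−S=12.5323, hold=12.1451 ⇒ V=12.5323 exercise | (k=4,j=1): S=85.5310, K−S=0.0000, hold=2.2984 ⇒ V=2.2984 continue | (k=4,j=2): S=106.5200, K−S=0.0000, hold=0.0000 ⇒ V=0.0000 continue | (k=4,j=3): S=132.6597, K−S=0.0000, hold=0.0000 ⇒ V=0.0000 continue | (k=4,j=4): S=165.2139, K−S=0.0000, hold=0.0000 ⇒ V=0.0000 continue
k=3: (k=3,j=0): S=76.6425, K−S=4.5675, hold=7.4372 ⇒ V=7.4372 continue | (k=3,j=1): S=95.4503, K−S=0.0000, hold=1.1566 ⇒ V=1.1566 continue | (k=3,j=2): S=118.8735, K−S=0.0000, hold=0.0000 ⇒ V=0.0000 continue | (k=3,j=3): S=148.0447, K−S=0.0000, hold=0.0000 ⇒ V=0.0000 continue
k=2: (k=2,j=0): S=85.5310, K−S=0.0000, hold=4.3115 ⇒ V=4.3115 continue | (k=2,j=1): S=106.5200, K−S=0.0000, hold=0.5820 ⇒ V=0.5820 continue | (k=2,j=2): S=132.6597, K−S=0.0000, hold=0.0000 ⇒ V=0.0000 continue
k=1: (k=1,j=0): S=95.4503, K−S=0.0000, hold=2.4559 ⇒ V=2.4559 continue | (k=1,j=1): S=118.8735, K−S=0.0000, hold=0.2929 ⇒ V=0.2929 continue
k=0: (k=0,j=0): S=106.5200, K−S=0.0000, hold=1.3799 ⇒ V=1.3799 continue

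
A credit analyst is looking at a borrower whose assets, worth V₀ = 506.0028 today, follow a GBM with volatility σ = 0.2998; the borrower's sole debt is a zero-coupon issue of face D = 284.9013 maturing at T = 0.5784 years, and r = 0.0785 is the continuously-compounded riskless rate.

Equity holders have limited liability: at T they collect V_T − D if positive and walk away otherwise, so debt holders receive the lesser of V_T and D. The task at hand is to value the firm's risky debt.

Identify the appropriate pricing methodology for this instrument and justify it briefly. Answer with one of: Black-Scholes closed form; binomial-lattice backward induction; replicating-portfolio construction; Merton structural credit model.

framework: Merton structural credit model

Key observation: the asked-for credit quantity lives on the firm's capital structure — asset value, asset volatility, debt face 284.9013 — which is the structural model's domain.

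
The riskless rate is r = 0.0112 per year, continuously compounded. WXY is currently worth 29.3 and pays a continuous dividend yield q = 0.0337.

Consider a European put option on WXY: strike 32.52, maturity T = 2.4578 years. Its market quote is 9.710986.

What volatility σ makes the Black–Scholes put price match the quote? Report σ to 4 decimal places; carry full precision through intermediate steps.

At σ = 0.3965 the Black–Scholes value reproduces the quote:
σ√T = 0.3965·√2.4578 = 0.621608
d₁ = (ln(S/K) + (r−q+σ²/2)T) / (σ√T) = (ln(29.3/32.52) + (0.0112−0.0337+0.3965²/2)·2.4578) / 0.621608 = (-0.104268 + 0.137898) / 0.621608 = 0.054101
d₂ = d₁ − σ√T = 0.054101 − 0.621608 = -0.567506
e^{−rT} = 0.972848
e^{−qT} = 0.920510
N(−d₁) = 0.478427,  N(−d₂) = 0.714815
V = K·e^{−rT}·N(−d₂) − S·e^{−qT}·N(−d₁) = 22.614613 − 12.903626 = 9.710986 (equal to the quote); since ∂V/∂σ > 0 for all σ, the implied volatility is unique

sigma = 0.3965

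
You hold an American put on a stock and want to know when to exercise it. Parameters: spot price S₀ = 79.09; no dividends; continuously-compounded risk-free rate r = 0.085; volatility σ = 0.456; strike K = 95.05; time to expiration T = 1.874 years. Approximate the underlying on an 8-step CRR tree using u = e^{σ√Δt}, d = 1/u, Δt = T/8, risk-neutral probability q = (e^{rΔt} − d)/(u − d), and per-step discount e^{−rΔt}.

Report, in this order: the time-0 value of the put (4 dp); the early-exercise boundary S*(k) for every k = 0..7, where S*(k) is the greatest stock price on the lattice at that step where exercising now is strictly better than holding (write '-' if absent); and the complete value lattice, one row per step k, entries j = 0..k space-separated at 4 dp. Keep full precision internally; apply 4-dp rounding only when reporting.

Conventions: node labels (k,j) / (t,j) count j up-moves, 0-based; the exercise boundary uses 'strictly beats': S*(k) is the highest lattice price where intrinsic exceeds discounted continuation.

Δt=0.23425  u=1.24695  d=0.80196  q=0.49024  discount=0.98029
step 8 (expiry): payoffs max(K−S,0) = 81.5191 74.0110 62.3367 44.1845 15.9600 0.0000 0.0000 0.0000 0.0000
step 7: (k=7,j=0): S=16.8724, K−S=78.1776, hold=76.3038 ⇒ V=78.1776 exercise | (k=7,j=1): S=26.2346, K−S=68.8154, hold=66.9415 ⇒ V=68.8154 exercise | (k=7,j=2): S=40.7919, K−S=54.2581, hold=52.3843 ⇒ V=54.2581 exercise | (k=7,j=3): S=63.4267, K−S=31.6233, hold=29.7494 ⇒ V=31.6233 exercise | (k=7,j=4): S=98.6213, K−S=0.0000, hold=7.9754 ⇒ V=7.9754 continue | (k=7,j=5): S=153.3450, K−S=0.0000, hold=0.0000 ⇒ V=0.0000 continue | (k=7,j=6): S=238.4339, K−S=0.0000, hold=0.0000 ⇒ V=0.0000 continue | (k=7,j=7): S=370.7376, K−S=0.0000, hold=0.0000 ⇒ V=0.0000 continue  boundary S*=63.4267
step 6: (k=6,j=0): S=21.0390, K−S=74.0110, hold=72.1371 ⇒ V=74.0110 exercise | (k=6,j=1): S=32.7133, K−S=62.3367, hold=60.4629 ⇒ V=62.3367 exercise | (k=6,j=2): S=50.8655, K−S=44.1845, hold=42.3107 ⇒ V=44.1845 exercise | (k=6,j=3): S=79.0900, K−S=15.9600, hold=19.6352 ⇒ V=19.6352 continue | (k=6,j=4): S=122.9759, K−S=0.0000, hold=3.9854 ⇒ V=3.9854 continue | (k=6,j=5): S=191.2136, K−S=0.0000, hold=0.0000 ⇒ V=0.0000 continue | (k=6,j=6): S=297.3154, K−S=0.0000, hold=0.0000 ⇒ V=0.0000 continue  boundary S*=50.8655
step 5: (k=5,j=0): S=26.2346, K−S=68.8154, hold=66.9415 ⇒ V=68.8154 exercise | (k=5,j=1): S=40.7919, K−S=54.2581, hold=52.3843 ⇒ V=54.2581 exercise | (k=5,j=2): S=63.4267, K−S=31.6233, hold=31.5157 ⇒ V=31.6233 exercise | (k=5,j=3): S=98.6213, K−S=0.0000, hold=11.7272 ⇒ V=11.7272 continue | (k=5,j=4): S=153.3450, K−S=0.0000, hold=1.9915 ⇒ V=1.9915 continue | (k=5,j=5): S=238.4339, K−S=0.0000, hold=0.0000 ⇒ V=0.0000 continue  boundary S*=63.4267
step 4: (k=4,j=0): S=32.7133, K−S=62.3367, hold=60.4629 ⇒ V=62.3367 exercise | (k=4,j=1): S=50.8655, K−S=44.1845, hold=42.3107 ⇒ V=44.1845 exercise | (k=4,j=2): S=79.0900, K−S=15.9600, hold=21.4383 ⇒ V=21.4383 continue | (k=4,j=3): S=122.9759, K−S=0.0000, hold=6.8173 ⇒ V=6.8173 continue | (k=4,j=4): S=191.2136, K−S=0.0000, hold=0.9952 ⇒ V=0.9952 continue  boundary S*=50.8655
step 3: (k=3,j=0): S=40.7919, K−S=54.2581, hold=52.3843 ⇒ V=54.2581 exercise | (k=3,j=1): S=63.4267, K−S=31.6233, hold=32.3821 ⇒ V=32.3821 continue | (k=3,j=2): S=98.6213, K−S=0.0000, hold=13.9891 ⇒ V=13.9891 continue | (k=3,j=3): S=153.3450, K−S=0.0000, hold=3.8849 ⇒ V=3.8849 continue  boundary S*=40.7919
step 2: (k=2,j=0): S=50.8655, K−S=44.1845, hold=42.6754 ⇒ V=44.1845 exercise | (k=2,j=1): S=79.0900, K−S=15.9600, hold=22.9045 ⇒ V=22.9045 continue | (k=2,j=2): S=122.9759, K−S=0.0000, hold=8.8575 ⇒ V=8.8575 continue  boundary S*=50.8655
step 1: (k=1,j=0): S=63.4267, K−S=31.6233, hold=33.0868 ⇒ V=33.0868 continue | (k=1,j=1): S=98.6213, K−S=0.0000, hold=15.7023 ⇒ V=15.7023 continue  boundary S*=-
step 0: (k=0,j=0): S=79.0900, K−S=15.9600, hold=24.0799 ⇒ V=24.0799 continue  boundary S*=-

price = 24.0799
boundary = - - 50.8655 40.7919 50.8655 63.4267 50.8655 63.4267
tree:
24.0799
33.0868 15.7023
44.1845 22.9045 8.8575
54.2581 32.3821 13.9891 3.8849
62.3367 44.1845 21.4383 6.8173 0.9952
68.8154 54.2581 31.6233 11.7272 1.9915 0.0000
74.0110 62.3367 44.1845 19.6352 3.9854 0.0000 0.0000
78.1776 68.8154 54.2581 31.6233 7.9754 0.0000 0.0000 0.0000
81.5191 74.0110 62.3367 44.1845 15.9600 0.0000 0.0000 0.0000 0.0000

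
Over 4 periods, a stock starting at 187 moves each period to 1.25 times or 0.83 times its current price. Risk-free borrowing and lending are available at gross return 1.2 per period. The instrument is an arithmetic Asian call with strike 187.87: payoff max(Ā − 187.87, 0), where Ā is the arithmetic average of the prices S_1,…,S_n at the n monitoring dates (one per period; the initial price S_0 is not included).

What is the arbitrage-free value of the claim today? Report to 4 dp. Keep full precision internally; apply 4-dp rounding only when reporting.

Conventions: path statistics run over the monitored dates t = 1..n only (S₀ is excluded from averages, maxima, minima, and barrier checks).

With p* = (R−d)/(u−d) = 0.8810, sum probability × payoff across the paths and divide by R^4.
Enumerate all 2^4 = 16 price paths (U = up ×1.25, D = down ×0.83); each path with k up-moves has probability p*^k·(1−p*)^(4−k).
DDDD: Ā=119.9264, payoff=0.0000, prob=0.000201
UDDD: Ā=180.6120, payoff=0.0000, prob=0.001486
DUDD: Ā=160.9770, payoff=0.0000, prob=0.001486
UUDD: Ā=242.4353, payoff=54.5653, prob=0.010999
DDUD: Ā=144.6800, payoff=0.0000, prob=0.001486
UDUD: Ā=217.8915, payoff=30.0215, prob=0.010999
DUUD: Ā=198.2565, payoff=10.3865, prob=0.010999
UUUD: Ā=298.5791, payoff=110.7091, prob=0.081391
DDDU: Ā=131.1534, payoff=0.0000, prob=0.001486
UDDU: Ā=197.5202, payoff=9.6502, prob=0.010999
DUDU: Ā=177.8852, payoff=0.0000, prob=0.010999
UUDU: Ā=267.8994, payoff=80.0294, prob=0.081391
DDUU: Ā=161.5882, payoff=0.0000, prob=0.010999
UDUU: Ā=243.3557, payoff=55.4857, prob=0.081391
DUUU: Ā=223.7207, payoff=35.8507, prob=0.081391
UUUU: Ā=336.9287, payoff=149.0587, prob=0.602296
Price = Σ prob·payoff / R^4 = 113.886591 / 2.073600 = 54.9222

price = 54.9222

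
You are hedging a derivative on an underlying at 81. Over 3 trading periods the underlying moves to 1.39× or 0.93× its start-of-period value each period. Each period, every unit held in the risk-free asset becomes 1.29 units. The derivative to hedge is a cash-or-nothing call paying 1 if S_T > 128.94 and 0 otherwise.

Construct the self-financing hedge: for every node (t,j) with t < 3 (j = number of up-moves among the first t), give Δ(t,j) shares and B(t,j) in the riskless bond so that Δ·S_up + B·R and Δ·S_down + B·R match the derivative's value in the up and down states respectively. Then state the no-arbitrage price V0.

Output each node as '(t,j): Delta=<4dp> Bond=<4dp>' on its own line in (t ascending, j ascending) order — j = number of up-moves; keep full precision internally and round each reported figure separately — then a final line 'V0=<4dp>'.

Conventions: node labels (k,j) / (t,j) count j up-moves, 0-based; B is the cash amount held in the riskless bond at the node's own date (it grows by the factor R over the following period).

Since d<R<u, set p* = (R−d)/(u−d) = 0.7826; price each node as the discounted p*-expectation of its children.
Terminal payoffs: V(3,0)=0.0000, V(3,1)=0.0000, V(3,2)=1.0000, V(3,3)=1.0000
Node (2,0) S=70.0569: V=(p*·0.0000+(1−p*)·0.0000)/1.29=0.0000; Δ=(0.0000−0.0000)/(97.3791−65.1529)=0.0000; B=V−Δ·S=0.0000
Node (2,1) S=104.7087: V=(p*·1.0000+(1−p*)·0.0000)/1.29=0.6067; Δ=(1.0000−0.0000)/(145.5451−97.3791)=0.0208; B=V−Δ·S=-1.5672
Node (2,2) S=156.5001: V=(p*·1.0000+(1−p*)·1.0000)/1.29=0.7752; Δ=(1.0000−1.0000)/(217.5351−145.5451)=0.0000; B=V−Δ·S=0.7752
Node (1,0) S=75.3300: V=(p*·0.6067+(1−p*)·0.0000)/1.29=0.3681; Δ=(0.6067−0.0000)/(104.7087−70.0569)=0.0175; B=V−Δ·S=-0.9508
Node (1,1) S=112.5900: V=(p*·0.7752+(1−p*)·0.6067)/1.29=0.5725; Δ=(0.7752−0.6067)/(156.5001−104.7087)=0.0033; B=V−Δ·S=0.2062
Node (0,0) S=81.0000: V=(p*·0.5725+(1−p*)·0.3681)/1.29=0.4094; Δ=(0.5725−0.3681)/(112.5900−75.3300)=0.0055; B=V−Δ·S=-0.0351
As a check, the time-0 holding Δ(0,0)·S0 + B(0,0) comes to 0.4094 — exactly V0.

(0,0): Delta=0.0055 Bond=-0.0351
(1,0): Delta=0.0175 Bond=-0.9508
(1,1): Delta=0.0033 Bond=0.2062
(2,0): Delta=0.0000 Bond=0.0000
(2,1): Delta=0.0208 Bond=-1.5672
(2,2): Delta=0.0000 Bond=0.7752
V0=0.4094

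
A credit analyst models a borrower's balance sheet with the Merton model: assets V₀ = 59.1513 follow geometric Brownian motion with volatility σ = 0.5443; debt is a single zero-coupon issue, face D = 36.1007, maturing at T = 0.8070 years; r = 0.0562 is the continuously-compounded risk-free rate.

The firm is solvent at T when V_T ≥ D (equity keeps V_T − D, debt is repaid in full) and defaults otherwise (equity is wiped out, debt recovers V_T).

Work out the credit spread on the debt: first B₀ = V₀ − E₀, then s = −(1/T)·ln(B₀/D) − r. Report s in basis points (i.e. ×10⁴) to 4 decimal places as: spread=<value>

With assets at 59.1513 and a single debt payment of 36.1007 at 0.8070 years:
d₁ = [ln(V₀/D) + (r + σ²/2)T] / (σ√T)
   = [ln(59.1513/36.1007) + (0.0562 + 0.5·0.5443²)·0.8070] / (0.5443·√0.8070)
   = [0.493786 + 0.164895] / 0.488962 = 1.347102
d₂ = d₁ − σ√T = 1.347102 − 0.488962 = 0.858140
N(d₁) = 0.911026,  N(d₂) = 0.804592,  e^(−rT) = 0.955660
E₀ = V₀·N(d₁) − D·e^(−rT)·N(d₂)
   = 59.1513·0.911026 − 36.1007·0.955660·0.804592 = 26.129965
B₀ = V₀ − E₀ = 59.1513 − 26.129965 = 33.021335
spread = −(1/T)·ln(B₀/D) − r = −(1/0.8070)·ln(33.021335/36.1007) − 0.0562 = 0.05428127
in basis points: 0.05428127 × 10⁴ = 542.8127 bp

spread=542.8127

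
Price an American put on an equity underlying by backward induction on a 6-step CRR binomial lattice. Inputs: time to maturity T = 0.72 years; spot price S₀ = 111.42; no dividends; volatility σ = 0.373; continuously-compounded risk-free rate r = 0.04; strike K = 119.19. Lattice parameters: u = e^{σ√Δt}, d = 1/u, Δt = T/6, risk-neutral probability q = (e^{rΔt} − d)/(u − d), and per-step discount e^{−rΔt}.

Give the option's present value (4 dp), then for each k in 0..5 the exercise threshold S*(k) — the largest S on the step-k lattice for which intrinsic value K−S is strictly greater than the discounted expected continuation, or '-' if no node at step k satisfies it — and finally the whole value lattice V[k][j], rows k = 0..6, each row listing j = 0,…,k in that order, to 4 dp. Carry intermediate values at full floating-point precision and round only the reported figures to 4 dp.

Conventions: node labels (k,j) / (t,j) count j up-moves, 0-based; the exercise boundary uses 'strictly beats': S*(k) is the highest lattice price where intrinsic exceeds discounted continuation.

price = 17.4240
boundary = - - - 75.6165 86.0462 97.9146
tree:
17.4240
24.6014 10.0150
33.4748 15.4717 4.3501
43.5735 23.1386 7.5262 1.0382
52.7391 33.1438 12.7991 2.0307 0.0000
60.7937 43.5735 21.2754 3.9723 0.0000 0.0000
67.8720 52.7391 33.1438 7.7700 0.0000 0.0000 0.0000

Δt=0.12000  u=1.13793  d=0.87879  q=0.48631  discount=0.99521
step 6 (expiry): payoffs max(K−S,0) = 67.8720 52.7391 33.1438 7.7700 0.0000 0.0000 0.0000
step 5: (k=5,j=0): S=58.3963, K−S=60.7937, hold=60.2230 ⇒ V=60.7937 exercise | (k=5,j=1): S=75.6165, K−S=43.5735, hold=43.0028 ⇒ V=43.5735 exercise | (k=5,j=2): S=97.9146, K−S=21.2754, hold=20.7046 ⇒ V=21.2754 exercise | (k=5,j=3): S=126.7882, K−S=0.0000, hold=3.9723 ⇒ V=3.9723 continue | (k=5,j=4): S=164.1761, K−S=0.0000, hold=0.0000 ⇒ V=0.0000 continue | (k=5,j=5): S=212.5892, K−S=0.0000, hold=0.0000 ⇒ V=0.0000 continue  boundary S*=97.9146
step 4: (k=4,j=0): S=66.4509, K−S=52.7391, hold=52.1684 ⇒ V=52.7391 exercise | (k=4,j=1): S=86.0462, K−S=33.1438, hold=32.5730 ⇒ V=33.1438 exercise | (k=4,j=2): S=111.4200, K−S=7.7700, hold=12.7991 ⇒ V=12.7991 continue | (k=4,j=3): S=144.2761, K−S=0.0000, hold=2.0307 ⇒ V=2.0307 continue | (k=4,j=4): S=186.8210, K−S=0.0000, hold=0.0000 ⇒ V=0.0000 continue  boundary S*=86.0462
step 3: (k=3,j=0): S=75.6165, K−S=43.5735, hold=43.0028 ⇒ V=43.5735 exercise | (k=3,j=1): S=97.9146, K−S=21.2754, hold=23.1386 ⇒ V=23.1386 continue | (k=3,j=2): S=126.7882, K−S=0.0000, hold=7.5262 ⇒ V=7.5262 continue | (k=3,j=3): S=164.1761, K−S=0.0000, hold=1.0382 ⇒ V=1.0382 continue  boundary S*=75.6165
step 2: (k=2,j=0): S=86.0462, K−S=33.1438, hold=33.4748 ⇒ V=33.4748 continue | (k=2,j=1): S=111.4200, K−S=7.7700, hold=15.4717 ⇒ V=15.4717 continue | (k=2,j=2): S=144.2761, K−S=0.0000, hold=4.3501 ⇒ V=4.3501 continue  boundary S*=-
step 1: (k=1,j=0): S=97.9146, K−S=21.2754, hold=24.6014 ⇒ V=24.6014 continue | (k=1,j=1): S=126.7882, K−S=0.0000, hold=10.0150 ⇒ V=10.0150 continue  boundary S*=-
step 0: (k=0,j=0): S=111.4200, K−S=7.7700, hold=17.4240 ⇒ V=17.4240 continue  boundary S*=-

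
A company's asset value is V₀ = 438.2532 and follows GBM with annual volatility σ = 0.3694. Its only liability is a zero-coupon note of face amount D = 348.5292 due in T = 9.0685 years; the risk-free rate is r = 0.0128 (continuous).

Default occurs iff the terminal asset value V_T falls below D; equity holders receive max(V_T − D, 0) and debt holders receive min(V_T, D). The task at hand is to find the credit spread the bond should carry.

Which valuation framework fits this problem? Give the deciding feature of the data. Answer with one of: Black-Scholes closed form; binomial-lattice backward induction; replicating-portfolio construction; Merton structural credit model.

framework: Merton structural credit model

Key observation: a levered firm with one bullet debt due at 9.0685 years is the canonical structural-credit setup: equity is a call on the firm's assets struck at the face value.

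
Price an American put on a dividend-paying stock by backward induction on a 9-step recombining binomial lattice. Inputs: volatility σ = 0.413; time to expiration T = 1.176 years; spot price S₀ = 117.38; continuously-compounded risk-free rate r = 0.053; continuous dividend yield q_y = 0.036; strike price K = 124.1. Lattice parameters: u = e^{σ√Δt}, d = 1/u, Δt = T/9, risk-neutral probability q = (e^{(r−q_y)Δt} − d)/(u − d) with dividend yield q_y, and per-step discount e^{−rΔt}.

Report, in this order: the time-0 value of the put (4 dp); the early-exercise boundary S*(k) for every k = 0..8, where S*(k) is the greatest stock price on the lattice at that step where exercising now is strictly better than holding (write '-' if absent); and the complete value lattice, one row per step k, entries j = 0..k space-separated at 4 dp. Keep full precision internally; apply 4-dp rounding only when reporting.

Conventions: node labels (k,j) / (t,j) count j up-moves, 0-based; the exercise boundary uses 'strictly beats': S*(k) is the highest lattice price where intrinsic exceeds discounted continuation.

price = 23.3319
boundary = - - - - 64.6026 75.0042 64.6026 75.0042 87.0807
tree:
23.3319
30.8281 15.2293
39.5977 21.4012 8.4994
49.3262 29.2200 12.9065 3.6586
59.4974 38.5933 19.0890 6.1301 0.9276
68.4566 49.0958 27.3285 10.0860 1.7629 0.0000
76.1733 59.4974 37.5663 16.1954 3.3504 0.0000 0.0000
82.8198 68.4566 49.0958 25.1290 6.3674 0.0000 0.0000 0.0000
88.5446 76.1733 59.4974 37.0193 12.1012 0.0000 0.0000 0.0000 0.0000
93.4755 82.8198 68.4566 49.0958 22.9984 0.0000 0.0000 0.0000 0.0000 0.0000

Δt=0.13067  u=1.16101  d=0.86132  q=0.47017  discount=0.99310
step 9 (expiry): payoffs max(K−S,0) = 93.4755 82.8198 68.4566 49.0958 22.9984 0.0000 0.0000 0.0000 0.0000 0.0000
step 8: (k=8,j=0): S=35.5554, K−S=88.5446, hold=87.8550 ⇒ V=88.5446 exercise | (k=8,j=1): S=47.9267, K−S=76.1733, hold=75.5417 ⇒ V=76.1733 exercise | (k=8,j=2): S=64.6026, K−S=59.4974, hold=58.9441 ⇒ V=59.4974 exercise | (k=8,j=3): S=87.0807, K−S=37.0193, hold=36.5715 ⇒ V=37.0193 exercise | (k=8,j=4): S=117.3800, K−S=6.7200, hold=12.1012 ⇒ V=12.1012 continue | (k=8,j=5): S=158.2218, K−S=0.0000, hold=0.0000 ⇒ V=0.0000 continue | (k=8,j=6): S=213.2743, K−S=0.0000, hold=0.0000 ⇒ V=0.0000 continue | (k=8,j=7): S=287.4820, K−S=0.0000, hold=0.0000 ⇒ V=0.0000 continue | (k=8,j=8): S=387.5099, K−S=0.0000, hold=0.0000 ⇒ V=0.0000 continue  boundary S*=87.0807
step 7: (k=7,j=0): S=41.2802, K−S=82.8198, hold=82.1571 ⇒ V=82.8198 exercise | (k=7,j=1): S=55.6434, K−S=68.4566, hold=67.8613 ⇒ V=68.4566 exercise | (k=7,j=2): S=75.0042, K−S=49.0958, hold=48.5913 ⇒ V=49.0958 exercise | (k=7,j=3): S=101.1016, K−S=22.9984, hold=25.1290 ⇒ V=25.1290 continue | (k=7,j=4): S=136.2794, K−S=0.0000, hold=6.3674 ⇒ V=6.3674 continue | (k=7,j=5): S=183.6971, K−S=0.0000, hold=0.0000 ⇒ V=0.0000 continue | (k=7,j=6): S=247.6136, K−S=0.0000, hold=0.0000 ⇒ V=0.0000 continue | (k=7,j=7): S=333.7695, K−S=0.0000, hold=0.0000 ⇒ V=0.0000 continue  boundary S*=75.0042
step 6: (k=6,j=0): S=47.9267, K−S=76.1733, hold=75.5417 ⇒ V=76.1733 exercise | (k=6,j=1): S=64.6026, K−S=59.4974, hold=58.9441 ⇒ V=59.4974 exercise | (k=6,j=2): S=87.0807, K−S=37.0193, hold=37.5663 ⇒ V=37.5663 continue | (k=6,j=3): S=117.3800, K−S=6.7200, hold=16.1954 ⇒ V=16.1954 continue | (k=6,j=4): S=158.2218, K−S=0.0000, hold=3.3504 ⇒ V=3.3504 continue | (k=6,j=5): S=213.2743, K−S=0.0000, hold=0.0000 ⇒ V=0.0000 continue | (k=6,j=6): S=287.4820, K−S=0.0000, hold=0.0000 ⇒ V=0.0000 continue  boundary S*=64.6026
step 5: (k=5,j=0): S=55.6434, K−S=68.4566, hold=67.8613 ⇒ V=68.4566 exercise | (k=5,j=1): S=75.0042, K−S=49.0958, hold=48.8467 ⇒ V=49.0958 exercise | (k=5,j=2): S=101.1016, K−S=22.9984, hold=27.3285 ⇒ V=27.3285 continue | (k=5,j=3): S=136.2794, K−S=0.0000, hold=10.0860 ⇒ V=10.0860 continue | (k=5,j=4): S=183.6971, K−S=0.0000, hold=1.7629 ⇒ V=1.7629 continue | (k=5,j=5): S=247.6136, K−S=0.0000, hold=0.0000 ⇒ V=0.0000 continue  boundary S*=75.0042
step 4: (k=4,j=0): S=64.6026, K−S=59.4974, hold=58.9441 ⇒ V=59.4974 exercise | (k=4,j=1): S=87.0807, K−S=37.0193, hold=38.5933 ⇒ V=38.5933 continue | (k=4,j=2): S=117.3800, K−S=6.7200, hold=19.0890 ⇒ V=19.0890 continue | (k=4,j=3): S=158.2218, K−S=0.0000, hold=6.1301 ⇒ V=6.1301 continue | (k=4,j=4): S=213.2743, K−S=0.0000, hold=0.9276 ⇒ V=0.9276 continue  boundary S*=64.6026
step 3: (k=3,j=0): S=75.0042, K−S=49.0958, hold=49.3262 ⇒ V=49.3262 continue | (k=3,j=1): S=101.1016, K−S=22.9984, hold=29.2200 ⇒ V=29.2200 continue | (k=3,j=2): S=136.2794, K−S=0.0000, hold=12.9065 ⇒ V=12.9065 continue | (k=3,j=3): S=183.6971, K−S=0.0000, hold=3.6586 ⇒ V=3.6586 continue  boundary S*=-
step 2: (k=2,j=0): S=87.0807, K−S=37.0193, hold=39.5977 ⇒ V=39.5977 continue | (k=2,j=1): S=117.3800, K−S=6.7200, hold=21.4012 ⇒ V=21.4012 continue | (k=2,j=2): S=158.2218, K−S=0.0000, hold=8.4994 ⇒ V=8.4994 continue  boundary S*=-
step 1: (k=1,j=0): S=101.1016, K−S=22.9984, hold=30.8281 ⇒ V=30.8281 continue | (k=1,j=1): S=136.2794, K−S=0.0000, hold=15.2293 ⇒ V=15.2293 continue  boundary S*=-
step 0: (k=0,j=0): S=117.3800, K−S=6.7200, hold=23.3319 ⇒ V=23.3319 continue  boundary S*=-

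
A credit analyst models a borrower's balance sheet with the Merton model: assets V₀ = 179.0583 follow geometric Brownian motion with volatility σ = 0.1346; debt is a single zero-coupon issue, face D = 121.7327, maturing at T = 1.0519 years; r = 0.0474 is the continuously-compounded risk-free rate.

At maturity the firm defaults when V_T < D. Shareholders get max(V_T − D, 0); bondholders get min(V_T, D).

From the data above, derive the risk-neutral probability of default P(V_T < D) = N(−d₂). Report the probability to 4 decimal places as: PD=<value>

PD=0.0010

Work the structural quantities from V₀ = 179.0583 against face 121.7327:
d₁ = [ln(V₀/D) + (r + σ²/2)T] / (σ√T)
   = [ln(179.0583/121.7327) + (0.0474 + 0.5·0.1346²)·1.0519] / (0.1346·√1.0519)
   = [0.385884 + 0.059389] / 0.138049 = 3.225475
d₂ = d₁ − σ√T = 3.225475 − 0.138049 = 3.087426
risk-neutral PD = N(−d₂) = N(-3.087426) = 0.001009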